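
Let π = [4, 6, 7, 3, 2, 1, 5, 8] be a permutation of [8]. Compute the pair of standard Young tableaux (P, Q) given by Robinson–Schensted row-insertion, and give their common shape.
P = [1, 5, 7, 8] / [2, 6] / [3] / [4];  Q = [1, 2, 3, 8] / [4, 7] / [5] / [6];  common shape = (4, 2, 1, 1)

Row-insert the values π_1, π_2, … into P one at a time, bumping the leftmost entry strictly greater than the inserted value down to the next row. The recording tableau Q records, in position (i, j), the step at which that cell was added to P.
  Insert 4 (step 1): P = [4];  Q = [1]
  Insert 6 (step 2): P = [4, 6];  Q = [1, 2]
  Insert 7 (step 3): P = [4, 6, 7];  Q = [1, 2, 3]
  Insert 3 (step 4): P = [3, 6, 7] / [4];  Q = [1, 2, 3] / [4]
  Insert 2 (step 5): P = [2, 6, 7] / [3] / [4];  Q = [1, 2, 3] / [4] / [5]
  Insert 1 (step 6): P = [1, 6, 7] / [2] / [3] / [4];  Q = [1, 2, 3] / [4] / [5] / [6]
  Insert 5 (step 7): P = [1, 5, 7] / [2, 6] / [3] / [4];  Q = [1, 2, 3] / [4, 7] / [5] / [6]
  Insert 8 (step 8): P = [1, 5, 7, 8] / [2, 6] / [3] / [4];  Q = [1, 2, 3, 8] / [4, 7] / [5] / [6]
Final shape: (4, 2, 1, 1).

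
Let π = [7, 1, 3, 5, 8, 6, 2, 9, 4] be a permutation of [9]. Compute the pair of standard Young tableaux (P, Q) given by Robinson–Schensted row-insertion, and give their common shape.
P = [1, 2, 4, 6, 9] / [3, 5] / [7, 8];  Q = [1, 3, 4, 5, 8] / [2, 6] / [7, 9];  common shape = (5, 2, 2)

Row-insert the values π_1, π_2, … into P one at a time, bumping the leftmost entry strictly greater than the inserted value down to the next row. The recording tableau Q records, in position (i, j), the step at which that cell was added to P.
  Insert 7 (step 1): P = [7];  Q = [1]
  Insert 1 (step 2): P = [1] / [7];  Q = [1] / [2]
  Insert 3 (step 3): P = [1, 3] / [7];  Q = [1, 3] / [2]
  Insert 5 (step 4): P = [1, 3, 5] / [7];  Q = [1, 3, 4] / [2]
  Insert 8 (step 5): P = [1, 3, 5, 8] / [7];  Q = [1, 3, 4, 5] / [2]
  Insert 6 (step 6): P = [1, 3, 5, 6] / [7, 8];  Q = [1, 3, 4, 5] / [2, 6]
  Insert 2 (step 7): P = [1, 2, 5, 6] / [3, 8] / [7];  Q = [1, 3, 4, 5] / [2, 6] / [7]
  Insert 9 (step 8): P = [1, 2, 5, 6, 9] / [3, 8] / [7];  Q = [1, 3, 4, 5, 8] / [2, 6] / [7]
  Insert 4 (step 9): P = [1, 2, 4, 6, 9] / [3, 5] / [7, 8];  Q = [1, 3, 4, 5, 8] / [2, 6] / [7, 9]
Final shape: (5, 2, 2).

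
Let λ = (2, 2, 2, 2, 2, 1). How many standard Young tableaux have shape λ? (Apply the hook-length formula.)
# SYT of shape (2, 2, 2, 2, 2, 1) = 132

Hook-length formula: f^λ = n! / Π hook(c), product over all cells c of the Young diagram. For λ = (2, 2, 2, 2, 2, 1), n = 11 boxes. Hook lengths by row (left-to-right, top-to-bottom): [7, 5]; [6, 4]; [5, 3]; [4, 2]; [3, 1]; [1]. Product of hooks = 302400. So f^λ = 11! / 302400 = 39916800 / 302400 = 132.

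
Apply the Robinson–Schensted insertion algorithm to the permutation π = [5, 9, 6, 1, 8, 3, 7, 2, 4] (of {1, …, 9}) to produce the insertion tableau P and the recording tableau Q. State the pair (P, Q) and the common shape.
P = [1, 2, 4] / [3, 6, 7] / [5, 8] / [9];  Q = [1, 2, 5] / [3, 6, 7] / [4, 9] / [8];  common shape = (3, 3, 2, 1)

Row-insert the values π_1, π_2, … into P one at a time, bumping the leftmost entry strictly greater than the inserted value down to the next row. The recording tableau Q records, in position (i, j), the step at which that cell was added to P.
  Insert 5 (step 1): P = [5];  Q = [1]
  Insert 9 (step 2): P = [5, 9];  Q = [1, 2]
  Insert 6 (step 3): P = [5, 6] / [9];  Q = [1, 2] / [3]
  Insert 1 (step 4): P = [1, 6] / [5] / [9];  Q = [1, 2] / [3] / [4]
  Insert 8 (step 5): P = [1, 6, 8] / [5] / [9];  Q = [1, 2, 5] / [3] / [4]
  Insert 3 (step 6): P = [1, 3, 8] / [5, 6] / [9];  Q = [1, 2, 5] / [3, 6] / [4]
  Insert 7 (step 7): P = [1, 3, 7] / [5, 6, 8] / [9];  Q = [1, 2, 5] / [3, 6, 7] / [4]
  Insert 2 (step 8): P = [1, 2, 7] / [3, 6, 8] / [5] / [9];  Q = [1, 2, 5] / [3, 6, 7] / [4] / [8]
  Insert 4 (step 9): P = [1, 2, 4] / [3, 6, 7] / [5, 8] / [9];  Q = [1, 2, 5] / [3, 6, 7] / [4, 9] / [8]
Final shape: (3, 3, 2, 1).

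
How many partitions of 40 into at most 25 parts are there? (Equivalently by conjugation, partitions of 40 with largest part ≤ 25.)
p(40, parts ≤ 25) = 36830

Use the recurrence p(n, m) = p(n, m−1) + p(n−m, m): either the largest part is < m (count p(n, m−1)) or the largest part is exactly m (remove one copy of m, count p(n−m, m)). With p(0, ·) = 1 this gives p(40, parts ≤ 25) = 36830. (By conjugating Young diagrams, this also counts partitions of 40 into at most 25 parts.)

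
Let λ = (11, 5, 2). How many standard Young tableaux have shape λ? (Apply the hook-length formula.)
# SYT of shape (11, 5, 2) = 219912

Hook-length formula: f^λ = n! / Π hook(c), product over all cells c of the Young diagram. For λ = (11, 5, 2), n = 18 boxes. Hook lengths by row (left-to-right, top-to-bottom): [13, 12, 10, 9, 8, 6, 5, 4, 3, 2, 1]; [6, 5, 3, 2, 1]; [2, 1]. Product of hooks = 29113344000. So f^λ = 18! / 29113344000 = 6402373705728000 / 29113344000 = 219912.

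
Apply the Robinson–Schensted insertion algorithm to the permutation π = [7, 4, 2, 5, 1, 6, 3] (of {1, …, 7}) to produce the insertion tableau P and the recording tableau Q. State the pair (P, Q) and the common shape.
P = [1, 3, 6] / [2, 5] / [4] / [7];  Q = [1, 4, 6] / [2, 7] / [3] / [5];  common shape = (3, 2, 1, 1)

Row-insert the values π_1, π_2, … into P one at a time, bumping the leftmost entry strictly greater than the inserted value down to the next row. The recording tableau Q records, in position (i, j), the step at which that cell was added to P.
  Insert 7 (step 1): P = [7];  Q = [1]
  Insert 4 (step 2): P = [4] / [7];  Q = [1] / [2]
  Insert 2 (step 3): P = [2] / [4] / [7];  Q = [1] / [2] / [3]
  Insert 5 (step 4): P = [2, 5] / [4] / [7];  Q = [1, 4] / [2] / [3]
  Insert 1 (step 5): P = [1, 5] / [2] / [4] / [7];  Q = [1, 4] / [2] / [3] / [5]
  Insert 6 (step 6): P = [1, 5, 6] / [2] / [4] / [7];  Q = [1, 4, 6] / [2] / [3] / [5]
  Insert 3 (step 7): P = [1, 3, 6] / [2, 5] / [4] / [7];  Q = [1, 4, 6] / [2, 7] / [3] / [5]
Final shape: (3, 2, 1, 1).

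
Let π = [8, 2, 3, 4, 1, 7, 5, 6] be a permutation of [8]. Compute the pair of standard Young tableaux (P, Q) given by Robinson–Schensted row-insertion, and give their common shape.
P = [1, 3, 4, 5, 6] / [2, 7] / [8];  Q = [1, 3, 4, 6, 8] / [2, 7] / [5];  common shape = (5, 2, 1)

Row-insert the values π_1, π_2, … into P one at a time, bumping the leftmost entry strictly greater than the inserted value down to the next row. The recording tableau Q records, in position (i, j), the step at which that cell was added to P.
  Insert 8 (step 1): P = [8];  Q = [1]
  Insert 2 (step 2): P = [2] / [8];  Q = [1] / [2]
  Insert 3 (step 3): P = [2, 3] / [8];  Q = [1, 3] / [2]
  Insert 4 (step 4): P = [2, 3, 4] / [8];  Q = [1, 3, 4] / [2]
  Insert 1 (step 5): P = [1, 3, 4] / [2] / [8];  Q = [1, 3, 4] / [2] / [5]
  Insert 7 (step 6): P = [1, 3, 4, 7] / [2] / [8];  Q = [1, 3, 4, 6] / [2] / [5]
  Insert 5 (step 7): P = [1, 3, 4, 5] / [2, 7] / [8];  Q = [1, 3, 4, 6] / [2, 7] / [5]
  Insert 6 (step 8): P = [1, 3, 4, 5, 6] / [2, 7] / [8];  Q = [1, 3, 4, 6, 8] / [2, 7] / [5]
Final shape: (5, 2, 1).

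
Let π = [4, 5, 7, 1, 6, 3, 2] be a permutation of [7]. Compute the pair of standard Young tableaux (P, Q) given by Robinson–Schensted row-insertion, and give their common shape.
P = [1, 2, 6] / [3, 5] / [4] / [7];  Q = [1, 2, 3] / [4, 5] / [6] / [7];  common shape = (3, 2, 1, 1)

Row-insert the values π_1, π_2, … into P one at a time, bumping the leftmost entry strictly greater than the inserted value down to the next row. The recording tableau Q records, in position (i, j), the step at which that cell was added to P.
  Insert 4 (step 1): P = [4];  Q = [1]
  Insert 5 (step 2): P = [4, 5];  Q = [1, 2]
  Insert 7 (step 3): P = [4, 5, 7];  Q = [1, 2, 3]
  Insert 1 (step 4): P = [1, 5, 7] / [4];  Q = [1, 2, 3] / [4]
  Insert 6 (step 5): P = [1, 5, 6] / [4, 7];  Q = [1, 2, 3] / [4, 5]
  Insert 3 (step 6): P = [1, 3, 6] / [4, 5] / [7];  Q = [1, 2, 3] / [4, 5] / [6]
  Insert 2 (step 7): P = [1, 2, 6] / [3, 5] / [4] / [7];  Q = [1, 2, 3] / [4, 5] / [6] / [7]
Final shape: (3, 2, 1, 1).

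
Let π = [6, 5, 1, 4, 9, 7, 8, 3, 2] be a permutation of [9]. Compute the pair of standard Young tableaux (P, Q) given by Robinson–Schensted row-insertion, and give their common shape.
P = [1, 2, 7, 8] / [3, 9] / [4] / [5] / [6];  Q = [1, 4, 5, 7] / [2, 6] / [3] / [8] / [9];  common shape = (4, 2, 1, 1, 1)

Row-insert the values π_1, π_2, … into P one at a time, bumping the leftmost entry strictly greater than the inserted value down to the next row. The recording tableau Q records, in position (i, j), the step at which that cell was added to P.
  Insert 6 (step 1): P = [6];  Q = [1]
  Insert 5 (step 2): P = [5] / [6];  Q = [1] / [2]
  Insert 1 (step 3): P = [1] / [5] / [6];  Q = [1] / [2] / [3]
  Insert 4 (step 4): P = [1, 4] / [5] / [6];  Q = [1, 4] / [2] / [3]
  Insert 9 (step 5): P = [1, 4, 9] / [5] / [6];  Q = [1, 4, 5] / [2] / [3]
  Insert 7 (step 6): P = [1, 4, 7] / [5, 9] / [6];  Q = [1, 4, 5] / [2, 6] / [3]
  Insert 8 (step 7): P = [1, 4, 7, 8] / [5, 9] / [6];  Q = [1, 4, 5, 7] / [2, 6] / [3]
  Insert 3 (step 8): P = [1, 3, 7, 8] / [4, 9] / [5] / [6];  Q = [1, 4, 5, 7] / [2, 6] / [3] / [8]
  Insert 2 (step 9): P = [1, 2, 7, 8] / [3, 9] / [4] / [5] / [6];  Q = [1, 4, 5, 7] / [2, 6] / [3] / [8] / [9]
Final shape: (4, 2, 1, 1, 1).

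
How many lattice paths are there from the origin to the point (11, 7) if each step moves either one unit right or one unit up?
Number of paths = 31824

A monotone lattice path from (0, 0) to (11, 7) consists of 11 east steps and 7 north steps in some order, so it is determined by which 11 of the 18 steps are east. The count is C(18, 11) = 31824.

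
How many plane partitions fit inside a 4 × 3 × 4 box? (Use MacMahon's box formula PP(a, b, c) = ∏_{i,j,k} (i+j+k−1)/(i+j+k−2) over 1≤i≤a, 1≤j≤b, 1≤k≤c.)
PP(4, 3, 4) = 24696

Evaluate the triple product over i = 1..4, j = 1..3, k = 1..4. The factors are (2/1) · (3/2) · (4/3) · (5/4) · (3/2) · (4/3) · (5/4) · (6/5) · … (48 factors total). The numerators and denominators telescope so the product is an integer; carrying out the multiplication exactly gives PP(4, 3, 4) = 24696.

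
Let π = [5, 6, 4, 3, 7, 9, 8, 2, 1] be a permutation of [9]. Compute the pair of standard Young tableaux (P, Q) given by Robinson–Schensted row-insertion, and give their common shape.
P = [1, 6, 7, 8] / [2, 9] / [3] / [4] / [5];  Q = [1, 2, 5, 6] / [3, 7] / [4] / [8] / [9];  common shape = (4, 2, 1, 1, 1)

Row-insert the values π_1, π_2, … into P one at a time, bumping the leftmost entry strictly greater than the inserted value down to the next row. The recording tableau Q records, in position (i, j), the step at which that cell was added to P.
  Insert 5 (step 1): P = [5];  Q = [1]
  Insert 6 (step 2): P = [5, 6];  Q = [1, 2]
  Insert 4 (step 3): P = [4, 6] / [5];  Q = [1, 2] / [3]
  Insert 3 (step 4): P = [3, 6] / [4] / [5];  Q = [1, 2] / [3] / [4]
  Insert 7 (step 5): P = [3, 6, 7] / [4] / [5];  Q = [1, 2, 5] / [3] / [4]
  Insert 9 (step 6): P = [3, 6, 7, 9] / [4] / [5];  Q = [1, 2, 5, 6] / [3] / [4]
  Insert 8 (step 7): P = [3, 6, 7, 8] / [4, 9] / [5];  Q = [1, 2, 5, 6] / [3, 7] / [4]
  Insert 2 (step 8): P = [2, 6, 7, 8] / [3, 9] / [4] / [5];  Q = [1, 2, 5, 6] / [3, 7] / [4] / [8]
  Insert 1 (step 9): P = [1, 6, 7, 8] / [2, 9] / [3] / [4] / [5];  Q = [1, 2, 5, 6] / [3, 7] / [4] / [8] / [9]
Final shape: (4, 2, 1, 1, 1).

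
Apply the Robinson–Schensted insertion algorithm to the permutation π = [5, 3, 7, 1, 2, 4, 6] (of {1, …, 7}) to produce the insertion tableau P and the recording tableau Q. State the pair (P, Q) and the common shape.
P = [1, 2, 4, 6] / [3, 7] / [5];  Q = [1, 3, 6, 7] / [2, 5] / [4];  common shape = (4, 2, 1)

Row-insert the values π_1, π_2, … into P one at a time, bumping the leftmost entry strictly greater than the inserted value down to the next row. The recording tableau Q records, in position (i, j), the step at which that cell was added to P.
  Insert 5 (step 1): P = [5];  Q = [1]
  Insert 3 (step 2): P = [3] / [5];  Q = [1] / [2]
  Insert 7 (step 3): P = [3, 7] / [5];  Q = [1, 3] / [2]
  Insert 1 (step 4): P = [1, 7] / [3] / [5];  Q = [1, 3] / [2] / [4]
  Insert 2 (step 5): P = [1, 2] / [3, 7] / [5];  Q = [1, 3] / [2, 5] / [4]
  Insert 4 (step 6): P = [1, 2, 4] / [3, 7] / [5];  Q = [1, 3, 6] / [2, 5] / [4]
  Insert 6 (step 7): P = [1, 2, 4, 6] / [3, 7] / [5];  Q = [1, 3, 6, 7] / [2, 5] / [4]
Final shape: (4, 2, 1).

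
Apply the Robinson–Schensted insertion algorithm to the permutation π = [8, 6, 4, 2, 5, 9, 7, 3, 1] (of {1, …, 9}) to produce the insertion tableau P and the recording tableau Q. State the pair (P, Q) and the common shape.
P = [1, 3, 7] / [2, 5] / [4, 9] / [6] / [8];  Q = [1, 5, 6] / [2, 7] / [3, 8] / [4] / [9];  common shape = (3, 2, 2, 1, 1)

Row-insert the values π_1, π_2, … into P one at a time, bumping the leftmost entry strictly greater than the inserted value down to the next row. The recording tableau Q records, in position (i, j), the step at which that cell was added to P.
  Insert 8 (step 1): P = [8];  Q = [1]
  Insert 6 (step 2): P = [6] / [8];  Q = [1] / [2]
  Insert 4 (step 3): P = [4] / [6] / [8];  Q = [1] / [2] / [3]
  Insert 2 (step 4): P = [2] / [4] / [6] / [8];  Q = [1] / [2] / [3] / [4]
  Insert 5 (step 5): P = [2, 5] / [4] / [6] / [8];  Q = [1, 5] / [2] / [3] / [4]
  Insert 9 (step 6): P = [2, 5, 9] / [4] / [6] / [8];  Q = [1, 5, 6] / [2] / [3] / [4]
  Insert 7 (step 7): P = [2, 5, 7] / [4, 9] / [6] / [8];  Q = [1, 5, 6] / [2, 7] / [3] / [4]
  Insert 3 (step 8): P = [2, 3, 7] / [4, 5] / [6, 9] / [8];  Q = [1, 5, 6] / [2, 7] / [3, 8] / [4]
  Insert 1 (step 9): P = [1, 3, 7] / [2, 5] / [4, 9] / [6] / [8];  Q = [1, 5, 6] / [2, 7] / [3, 8] / [4] / [9]
Final shape: (3, 2, 2, 1, 1).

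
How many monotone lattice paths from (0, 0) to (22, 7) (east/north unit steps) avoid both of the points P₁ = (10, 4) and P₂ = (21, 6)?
Number of paths = 669461

Inclusion–exclusion. Total paths: C(29, 22) = 1560780. Through P₁: C(14, 10)·C(15, 12) = 455455. Through P₂: C(27, 21)·C(2, 1) = 592020. Since P₁ is strictly southwest of P₂, a monotone path through both must visit P₁ then P₂; paths through both = C(14, 10)·C(13, 11)·C(2, 1) = 156156. Avoid both = 1560780 − 455455 − 592020 + 156156 = 669461.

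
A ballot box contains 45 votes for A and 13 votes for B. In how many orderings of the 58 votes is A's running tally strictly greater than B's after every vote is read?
Strict-lead orderings = 1741010517120

Total orderings of the 58 votes with 45 for A: C(58, 45) = 3155581562280. By the Bertrand ballot formula (Cycle Lemma / reflection principle), the number of orderings in which A is strictly ahead of B throughout is (p − q)/(p + q) · C(p + q, p) = (45 − 13)/(45 + 13) · 3155581562280 = 1741010517120.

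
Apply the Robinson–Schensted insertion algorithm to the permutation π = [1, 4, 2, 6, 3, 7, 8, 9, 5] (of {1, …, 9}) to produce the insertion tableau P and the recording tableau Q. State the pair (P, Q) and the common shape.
P = [1, 2, 3, 5, 8, 9] / [4, 6, 7];  Q = [1, 2, 4, 6, 7, 8] / [3, 5, 9];  common shape = (6, 3)

Row-insert the values π_1, π_2, … into P one at a time, bumping the leftmost entry strictly greater than the inserted value down to the next row. The recording tableau Q records, in position (i, j), the step at which that cell was added to P.
  Insert 1 (step 1): P = [1];  Q = [1]
  Insert 4 (step 2): P = [1, 4];  Q = [1, 2]
  Insert 2 (step 3): P = [1, 2] / [4];  Q = [1, 2] / [3]
  Insert 6 (step 4): P = [1, 2, 6] / [4];  Q = [1, 2, 4] / [3]
  Insert 3 (step 5): P = [1, 2, 3] / [4, 6];  Q = [1, 2, 4] / [3, 5]
  Insert 7 (step 6): P = [1, 2, 3, 7] / [4, 6];  Q = [1, 2, 4, 6] / [3, 5]
  Insert 8 (step 7): P = [1, 2, 3, 7, 8] / [4, 6];  Q = [1, 2, 4, 6, 7] / [3, 5]
  Insert 9 (step 8): P = [1, 2, 3, 7, 8, 9] / [4, 6];  Q = [1, 2, 4, 6, 7, 8] / [3, 5]
  Insert 5 (step 9): P = [1, 2, 3, 5, 8, 9] / [4, 6, 7];  Q = [1, 2, 4, 6, 7, 8] / [3, 5, 9]
Final shape: (6, 3).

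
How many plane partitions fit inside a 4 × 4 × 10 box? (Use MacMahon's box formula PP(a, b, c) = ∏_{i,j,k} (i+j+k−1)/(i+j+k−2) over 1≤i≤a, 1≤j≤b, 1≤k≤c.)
PP(4, 4, 10) = 2254684432

Evaluate the triple product over i = 1..4, j = 1..4, k = 1..10. The factors are (2/1) · (3/2) · (4/3) · (5/4) · (6/5) · (7/6) · (8/7) · (9/8) · … (160 factors total). The numerators and denominators telescope so the product is an integer; carrying out the multiplication exactly gives PP(4, 4, 10) = 2254684432.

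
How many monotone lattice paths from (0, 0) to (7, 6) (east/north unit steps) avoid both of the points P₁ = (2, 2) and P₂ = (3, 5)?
Number of paths = 800

Inclusion–exclusion. Total paths: C(13, 7) = 1716. Through P₁: C(4, 2)·C(9, 5) = 756. Through P₂: C(8, 3)·C(5, 4) = 280. Since P₁ is strictly southwest of P₂, a monotone path through both must visit P₁ then P₂; paths through both = C(4, 2)·C(4, 1)·C(5, 4) = 120. Avoid both = 1716 − 756 − 280 + 120 = 800.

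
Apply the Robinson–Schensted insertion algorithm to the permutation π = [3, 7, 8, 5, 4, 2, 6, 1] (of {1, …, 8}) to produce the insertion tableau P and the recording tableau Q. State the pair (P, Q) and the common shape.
P = [1, 4, 6] / [2, 8] / [3] / [5] / [7];  Q = [1, 2, 3] / [4, 7] / [5] / [6] / [8];  common shape = (3, 2, 1, 1, 1)

Row-insert the values π_1, π_2, … into P one at a time, bumping the leftmost entry strictly greater than the inserted value down to the next row. The recording tableau Q records, in position (i, j), the step at which that cell was added to P.
  Insert 3 (step 1): P = [3];  Q = [1]
  Insert 7 (step 2): P = [3, 7];  Q = [1, 2]
  Insert 8 (step 3): P = [3, 7, 8];  Q = [1, 2, 3]
  Insert 5 (step 4): P = [3, 5, 8] / [7];  Q = [1, 2, 3] / [4]
  Insert 4 (step 5): P = [3, 4, 8] / [5] / [7];  Q = [1, 2, 3] / [4] / [5]
  Insert 2 (step 6): P = [2, 4, 8] / [3] / [5] / [7];  Q = [1, 2, 3] / [4] / [5] / [6]
  Insert 6 (step 7): P = [2, 4, 6] / [3, 8] / [5] / [7];  Q = [1, 2, 3] / [4, 7] / [5] / [6]
  Insert 1 (step 8): P = [1, 4, 6] / [2, 8] / [3] / [5] / [7];  Q = [1, 2, 3] / [4, 7] / [5] / [6] / [8]
Final shape: (3, 2, 1, 1, 1).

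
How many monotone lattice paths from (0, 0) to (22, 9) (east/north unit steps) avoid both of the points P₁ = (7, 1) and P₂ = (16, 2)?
Number of paths = 16112295

Inclusion–exclusion. Total paths: C(31, 22) = 20160075. Through P₁: C(8, 7)·C(23, 15) = 3922512. Through P₂: C(18, 16)·C(13, 6) = 262548. Since P₁ is strictly southwest of P₂, a monotone path through both must visit P₁ then P₂; paths through both = C(8, 7)·C(10, 9)·C(13, 6) = 137280. Avoid both = 20160075 − 3922512 − 262548 + 137280 = 16112295.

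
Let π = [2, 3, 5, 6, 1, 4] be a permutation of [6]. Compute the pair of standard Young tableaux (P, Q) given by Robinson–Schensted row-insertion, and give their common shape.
P = [1, 3, 4, 6] / [2, 5];  Q = [1, 2, 3, 4] / [5, 6];  common shape = (4, 2)

Row-insert the values π_1, π_2, … into P one at a time, bumping the leftmost entry strictly greater than the inserted value down to the next row. The recording tableau Q records, in position (i, j), the step at which that cell was added to P.
  Insert 2 (step 1): P = [2];  Q = [1]
  Insert 3 (step 2): P = [2, 3];  Q = [1, 2]
  Insert 5 (step 3): P = [2, 3, 5];  Q = [1, 2, 3]
  Insert 6 (step 4): P = [2, 3, 5, 6];  Q = [1, 2, 3, 4]
  Insert 1 (step 5): P = [1, 3, 5, 6] / [2];  Q = [1, 2, 3, 4] / [5]
  Insert 4 (step 6): P = [1, 3, 4, 6] / [2, 5];  Q = [1, 2, 3, 4] / [5, 6]
Final shape: (4, 2).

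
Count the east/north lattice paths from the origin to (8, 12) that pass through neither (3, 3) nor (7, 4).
Number of paths = 83860

Inclusion–exclusion. Total paths: C(20, 8) = 125970. Through P₁: C(6, 3)·C(14, 5) = 40040. Through P₂: C(11, 7)·C(9, 1) = 2970. Since P₁ is strictly southwest of P₂, a monotone path through both must visit P₁ then P₂; paths through both = C(6, 3)·C(5, 4)·C(9, 1) = 900. Avoid both = 125970 − 40040 − 2970 + 900 = 83860.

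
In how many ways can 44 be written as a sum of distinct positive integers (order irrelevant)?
q(44) = 1816

A partition into distinct parts is a strictly decreasing sequence summing to n. The recurrence d(n, m) = d(n, m−1) + d(n−m, m−1) (use part m at most once) with q(n) = d(n, n) gives q(44) = 1816. (Euler's theorem: # distinct-part partitions = # odd-part partitions.)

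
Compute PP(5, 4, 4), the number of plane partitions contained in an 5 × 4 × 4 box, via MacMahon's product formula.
PP(5, 4, 4) = 1646568

Evaluate the triple product over i = 1..5, j = 1..4, k = 1..4. The factors are (2/1) · (3/2) · (4/3) · (5/4) · (3/2) · (4/3) · (5/4) · (6/5) · … (80 factors total). The numerators and denominators telescope so the product is an integer; carrying out the multiplication exactly gives PP(5, 4, 4) = 1646568.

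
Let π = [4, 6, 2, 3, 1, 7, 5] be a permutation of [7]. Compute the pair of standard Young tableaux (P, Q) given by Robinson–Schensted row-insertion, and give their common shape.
P = [1, 3, 5] / [2, 6, 7] / [4];  Q = [1, 2, 6] / [3, 4, 7] / [5];  common shape = (3, 3, 1)

Row-insert the values π_1, π_2, … into P one at a time, bumping the leftmost entry strictly greater than the inserted value down to the next row. The recording tableau Q records, in position (i, j), the step at which that cell was added to P.
  Insert 4 (step 1): P = [4];  Q = [1]
  Insert 6 (step 2): P = [4, 6];  Q = [1, 2]
  Insert 2 (step 3): P = [2, 6] / [4];  Q = [1, 2] / [3]
  Insert 3 (step 4): P = [2, 3] / [4, 6];  Q = [1, 2] / [3, 4]
  Insert 1 (step 5): P = [1, 3] / [2, 6] / [4];  Q = [1, 2] / [3, 4] / [5]
  Insert 7 (step 6): P = [1, 3, 7] / [2, 6] / [4];  Q = [1, 2, 6] / [3, 4] / [5]
  Insert 5 (step 7): P = [1, 3, 5] / [2, 6, 7] / [4];  Q = [1, 2, 6] / [3, 4, 7] / [5]
Final shape: (3, 3, 1).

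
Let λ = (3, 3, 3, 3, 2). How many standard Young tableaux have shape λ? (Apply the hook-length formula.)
# SYT of shape (3, 3, 3, 3, 2) = 6006

Hook-length formula: f^λ = n! / Π hook(c), product over all cells c of the Young diagram. For λ = (3, 3, 3, 3, 2), n = 14 boxes. Hook lengths by row (left-to-right, top-to-bottom): [7, 6, 4]; [6, 5, 3]; [5, 4, 2]; [4, 3, 1]; [2, 1]. Product of hooks = 14515200. So f^λ = 14! / 14515200 = 87178291200 / 14515200 = 6006.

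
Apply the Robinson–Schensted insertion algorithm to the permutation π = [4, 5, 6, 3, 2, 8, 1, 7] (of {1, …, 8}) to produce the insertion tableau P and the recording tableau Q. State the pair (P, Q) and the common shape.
P = [1, 5, 6, 7] / [2, 8] / [3] / [4];  Q = [1, 2, 3, 6] / [4, 8] / [5] / [7];  common shape = (4, 2, 1, 1)

Row-insert the values π_1, π_2, … into P one at a time, bumping the leftmost entry strictly greater than the inserted value down to the next row. The recording tableau Q records, in position (i, j), the step at which that cell was added to P.
  Insert 4 (step 1): P = [4];  Q = [1]
  Insert 5 (step 2): P = [4, 5];  Q = [1, 2]
  Insert 6 (step 3): P = [4, 5, 6];  Q = [1, 2, 3]
  Insert 3 (step 4): P = [3, 5, 6] / [4];  Q = [1, 2, 3] / [4]
  Insert 2 (step 5): P = [2, 5, 6] / [3] / [4];  Q = [1, 2, 3] / [4] / [5]
  Insert 8 (step 6): P = [2, 5, 6, 8] / [3] / [4];  Q = [1, 2, 3, 6] / [4] / [5]
  Insert 1 (step 7): P = [1, 5, 6, 8] / [2] / [3] / [4];  Q = [1, 2, 3, 6] / [4] / [5] / [7]
  Insert 7 (step 8): P = [1, 5, 6, 7] / [2, 8] / [3] / [4];  Q = [1, 2, 3, 6] / [4, 8] / [5] / [7]
Final shape: (4, 2, 1, 1).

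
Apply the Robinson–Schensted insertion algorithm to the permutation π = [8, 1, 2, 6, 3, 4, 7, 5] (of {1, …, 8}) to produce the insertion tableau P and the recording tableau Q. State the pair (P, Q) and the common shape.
P = [1, 2, 3, 4, 5] / [6, 7] / [8];  Q = [1, 3, 4, 6, 7] / [2, 8] / [5];  common shape = (5, 2, 1)

Row-insert the values π_1, π_2, … into P one at a time, bumping the leftmost entry strictly greater than the inserted value down to the next row. The recording tableau Q records, in position (i, j), the step at which that cell was added to P.
  Insert 8 (step 1): P = [8];  Q = [1]
  Insert 1 (step 2): P = [1] / [8];  Q = [1] / [2]
  Insert 2 (step 3): P = [1, 2] / [8];  Q = [1, 3] / [2]
  Insert 6 (step 4): P = [1, 2, 6] / [8];  Q = [1, 3, 4] / [2]
  Insert 3 (step 5): P = [1, 2, 3] / [6] / [8];  Q = [1, 3, 4] / [2] / [5]
  Insert 4 (step 6): P = [1, 2, 3, 4] / [6] / [8];  Q = [1, 3, 4, 6] / [2] / [5]
  Insert 7 (step 7): P = [1, 2, 3, 4, 7] / [6] / [8];  Q = [1, 3, 4, 6, 7] / [2] / [5]
  Insert 5 (step 8): P = [1, 2, 3, 4, 5] / [6, 7] / [8];  Q = [1, 3, 4, 6, 7] / [2, 8] / [5]
Final shape: (5, 2, 1).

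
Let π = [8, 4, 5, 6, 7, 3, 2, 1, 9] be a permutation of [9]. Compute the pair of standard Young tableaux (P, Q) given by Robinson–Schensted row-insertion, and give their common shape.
P = [1, 5, 6, 7, 9] / [2] / [3] / [4] / [8];  Q = [1, 3, 4, 5, 9] / [2] / [6] / [7] / [8];  common shape = (5, 1, 1, 1, 1)

Row-insert the values π_1, π_2, … into P one at a time, bumping the leftmost entry strictly greater than the inserted value down to the next row. The recording tableau Q records, in position (i, j), the step at which that cell was added to P.
  Insert 8 (step 1): P = [8];  Q = [1]
  Insert 4 (step 2): P = [4] / [8];  Q = [1] / [2]
  Insert 5 (step 3): P = [4, 5] / [8];  Q = [1, 3] / [2]
  Insert 6 (step 4): P = [4, 5, 6] / [8];  Q = [1, 3, 4] / [2]
  Insert 7 (step 5): P = [4, 5, 6, 7] / [8];  Q = [1, 3, 4, 5] / [2]
  Insert 3 (step 6): P = [3, 5, 6, 7] / [4] / [8];  Q = [1, 3, 4, 5] / [2] / [6]
  Insert 2 (step 7): P = [2, 5, 6, 7] / [3] / [4] / [8];  Q = [1, 3, 4, 5] / [2] / [6] / [7]
  Insert 1 (step 8): P = [1, 5, 6, 7] / [2] / [3] / [4] / [8];  Q = [1, 3, 4, 5] / [2] / [6] / [7] / [8]
  Insert 9 (step 9): P = [1, 5, 6, 7, 9] / [2] / [3] / [4] / [8];  Q = [1, 3, 4, 5, 9] / [2] / [6] / [7] / [8]
Final shape: (5, 1, 1, 1, 1).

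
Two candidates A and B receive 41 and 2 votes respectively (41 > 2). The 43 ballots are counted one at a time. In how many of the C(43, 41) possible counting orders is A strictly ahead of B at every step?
Strict-lead orderings = 819

Total orderings of the 43 votes with 41 for A: C(43, 41) = 903. By the Bertrand ballot formula (Cycle Lemma / reflection principle), the number of orderings in which A is strictly ahead of B throughout is (p − q)/(p + q) · C(p + q, p) = (41 − 2)/(41 + 2) · 903 = 819.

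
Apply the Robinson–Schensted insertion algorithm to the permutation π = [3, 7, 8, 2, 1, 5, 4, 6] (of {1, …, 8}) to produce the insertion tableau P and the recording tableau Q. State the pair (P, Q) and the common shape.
P = [1, 4, 6] / [2, 5, 8] / [3, 7];  Q = [1, 2, 3] / [4, 6, 8] / [5, 7];  common shape = (3, 3, 2)

Row-insert the values π_1, π_2, … into P one at a time, bumping the leftmost entry strictly greater than the inserted value down to the next row. The recording tableau Q records, in position (i, j), the step at which that cell was added to P.
  Insert 3 (step 1): P = [3];  Q = [1]
  Insert 7 (step 2): P = [3, 7];  Q = [1, 2]
  Insert 8 (step 3): P = [3, 7, 8];  Q = [1, 2, 3]
  Insert 2 (step 4): P = [2, 7, 8] / [3];  Q = [1, 2, 3] / [4]
  Insert 1 (step 5): P = [1, 7, 8] / [2] / [3];  Q = [1, 2, 3] / [4] / [5]
  Insert 5 (step 6): P = [1, 5, 8] / [2, 7] / [3];  Q = [1, 2, 3] / [4, 6] / [5]
  Insert 4 (step 7): P = [1, 4, 8] / [2, 5] / [3, 7];  Q = [1, 2, 3] / [4, 6] / [5, 7]
  Insert 6 (step 8): P = [1, 4, 6] / [2, 5, 8] / [3, 7];  Q = [1, 2, 3] / [4, 6, 8] / [5, 7]
Final shape: (3, 3, 2).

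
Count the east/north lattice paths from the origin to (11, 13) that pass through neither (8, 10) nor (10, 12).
Number of paths = 852788

Inclusion–exclusion. Total paths: C(24, 11) = 2496144. Through P₁: C(18, 8)·C(6, 3) = 875160. Through P₂: C(22, 10)·C(2, 1) = 1293292. Since P₁ is strictly southwest of P₂, a monotone path through both must visit P₁ then P₂; paths through both = C(18, 8)·C(4, 2)·C(2, 1) = 525096. Avoid both = 2496144 − 875160 − 1293292 + 525096 = 852788.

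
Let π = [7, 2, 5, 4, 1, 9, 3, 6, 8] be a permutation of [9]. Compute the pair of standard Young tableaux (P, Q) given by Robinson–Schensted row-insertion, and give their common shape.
P = [1, 3, 6, 8] / [2, 4, 9] / [5] / [7];  Q = [1, 3, 6, 9] / [2, 7, 8] / [4] / [5];  common shape = (4, 3, 1, 1)

Row-insert the values π_1, π_2, … into P one at a time, bumping the leftmost entry strictly greater than the inserted value down to the next row. The recording tableau Q records, in position (i, j), the step at which that cell was added to P.
  Insert 7 (step 1): P = [7];  Q = [1]
  Insert 2 (step 2): P = [2] / [7];  Q = [1] / [2]
  Insert 5 (step 3): P = [2, 5] / [7];  Q = [1, 3] / [2]
  Insert 4 (step 4): P = [2, 4] / [5] / [7];  Q = [1, 3] / [2] / [4]
  Insert 1 (step 5): P = [1, 4] / [2] / [5] / [7];  Q = [1, 3] / [2] / [4] / [5]
  Insert 9 (step 6): P = [1, 4, 9] / [2] / [5] / [7];  Q = [1, 3, 6] / [2] / [4] / [5]
  Insert 3 (step 7): P = [1, 3, 9] / [2, 4] / [5] / [7];  Q = [1, 3, 6] / [2, 7] / [4] / [5]
  Insert 6 (step 8): P = [1, 3, 6] / [2, 4, 9] / [5] / [7];  Q = [1, 3, 6] / [2, 7, 8] / [4] / [5]
  Insert 8 (step 9): P = [1, 3, 6, 8] / [2, 4, 9] / [5] / [7];  Q = [1, 3, 6, 9] / [2, 7, 8] / [4] / [5]
Final shape: (4, 3, 1, 1).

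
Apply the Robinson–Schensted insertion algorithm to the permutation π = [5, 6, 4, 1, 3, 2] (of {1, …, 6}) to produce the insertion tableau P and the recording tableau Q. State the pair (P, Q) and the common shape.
P = [1, 2] / [3, 6] / [4] / [5];  Q = [1, 2] / [3, 5] / [4] / [6];  common shape = (2, 2, 1, 1)

Row-insert the values π_1, π_2, … into P one at a time, bumping the leftmost entry strictly greater than the inserted value down to the next row. The recording tableau Q records, in position (i, j), the step at which that cell was added to P.
  Insert 5 (step 1): P = [5];  Q = [1]
  Insert 6 (step 2): P = [5, 6];  Q = [1, 2]
  Insert 4 (step 3): P = [4, 6] / [5];  Q = [1, 2] / [3]
  Insert 1 (step 4): P = [1, 6] / [4] / [5];  Q = [1, 2] / [3] / [4]
  Insert 3 (step 5): P = [1, 3] / [4, 6] / [5];  Q = [1, 2] / [3, 5] / [4]
  Insert 2 (step 6): P = [1, 2] / [3, 6] / [4] / [5];  Q = [1, 2] / [3, 5] / [4] / [6]
Final shape: (2, 2, 1, 1).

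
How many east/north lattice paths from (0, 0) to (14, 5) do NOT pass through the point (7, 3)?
Number of paths = 7308

Total paths from (0, 0) to (14, 5): C(19, 14) = 11628. Paths through (7, 3): (paths (0, 0) → (7, 3)) × (paths (7, 3) → (14, 5)) = C(10, 7) · C(9, 7) = 120 · 36 = 4320. Avoidance count = 11628 − 4320 = 7308.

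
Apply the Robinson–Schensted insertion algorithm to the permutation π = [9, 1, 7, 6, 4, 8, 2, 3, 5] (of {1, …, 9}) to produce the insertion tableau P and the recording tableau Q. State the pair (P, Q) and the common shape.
P = [1, 2, 3, 5] / [4, 8] / [6] / [7] / [9];  Q = [1, 3, 6, 9] / [2, 8] / [4] / [5] / [7];  common shape = (4, 2, 1, 1, 1)

Row-insert the values π_1, π_2, … into P one at a time, bumping the leftmost entry strictly greater than the inserted value down to the next row. The recording tableau Q records, in position (i, j), the step at which that cell was added to P.
  Insert 9 (step 1): P = [9];  Q = [1]
  Insert 1 (step 2): P = [1] / [9];  Q = [1] / [2]
  Insert 7 (step 3): P = [1, 7] / [9];  Q = [1, 3] / [2]
  Insert 6 (step 4): P = [1, 6] / [7] / [9];  Q = [1, 3] / [2] / [4]
  Insert 4 (step 5): P = [1, 4] / [6] / [7] / [9];  Q = [1, 3] / [2] / [4] / [5]
  Insert 8 (step 6): P = [1, 4, 8] / [6] / [7] / [9];  Q = [1, 3, 6] / [2] / [4] / [5]
  Insert 2 (step 7): P = [1, 2, 8] / [4] / [6] / [7] / [9];  Q = [1, 3, 6] / [2] / [4] / [5] / [7]
  Insert 3 (step 8): P = [1, 2, 3] / [4, 8] / [6] / [7] / [9];  Q = [1, 3, 6] / [2, 8] / [4] / [5] / [7]
  Insert 5 (step 9): P = [1, 2, 3, 5] / [4, 8] / [6] / [7] / [9];  Q = [1, 3, 6, 9] / [2, 8] / [4] / [5] / [7]
Final shape: (4, 2, 1, 1, 1).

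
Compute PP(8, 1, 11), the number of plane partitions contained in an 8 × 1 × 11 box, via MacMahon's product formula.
PP(8, 1, 11) = 75582

Evaluate the triple product over i = 1..8, j = 1..1, k = 1..11. The factors are (2/1) · (3/2) · (4/3) · (5/4) · (6/5) · (7/6) · (8/7) · (9/8) · … (88 factors total). The numerators and denominators telescope so the product is an integer; carrying out the multiplication exactly gives PP(8, 1, 11) = 75582.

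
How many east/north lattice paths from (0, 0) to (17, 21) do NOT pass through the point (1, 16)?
Number of paths = 28780797447

Total paths from (0, 0) to (17, 21): C(38, 17) = 28781143380. Paths through (1, 16): (paths (0, 0) → (1, 16)) × (paths (1, 16) → (17, 21)) = C(17, 1) · C(21, 16) = 17 · 20349 = 345933. Avoidance count = 28781143380 − 345933 = 28780797447.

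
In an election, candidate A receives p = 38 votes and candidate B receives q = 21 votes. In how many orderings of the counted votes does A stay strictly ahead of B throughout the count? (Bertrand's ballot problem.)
Strict-lead orderings = 1495395699407610

Total orderings of the 59 votes with 38 for A: C(59, 38) = 5189902721473470. By the Bertrand ballot formula (Cycle Lemma / reflection principle), the number of orderings in which A is strictly ahead of B throughout is (p − q)/(p + q) · C(p + q, p) = (38 − 21)/(38 + 21) · 5189902721473470 = 1495395699407610.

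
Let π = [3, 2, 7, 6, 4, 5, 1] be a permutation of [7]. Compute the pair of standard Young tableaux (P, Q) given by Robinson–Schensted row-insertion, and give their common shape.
P = [1, 4, 5] / [2, 6] / [3] / [7];  Q = [1, 3, 6] / [2, 4] / [5] / [7];  common shape = (3, 2, 1, 1)

Row-insert the values π_1, π_2, … into P one at a time, bumping the leftmost entry strictly greater than the inserted value down to the next row. The recording tableau Q records, in position (i, j), the step at which that cell was added to P.
  Insert 3 (step 1): P = [3];  Q = [1]
  Insert 2 (step 2): P = [2] / [3];  Q = [1] / [2]
  Insert 7 (step 3): P = [2, 7] / [3];  Q = [1, 3] / [2]
  Insert 6 (step 4): P = [2, 6] / [3, 7];  Q = [1, 3] / [2, 4]
  Insert 4 (step 5): P = [2, 4] / [3, 6] / [7];  Q = [1, 3] / [2, 4] / [5]
  Insert 5 (step 6): P = [2, 4, 5] / [3, 6] / [7];  Q = [1, 3, 6] / [2, 4] / [5]
  Insert 1 (step 7): P = [1, 4, 5] / [2, 6] / [3] / [7];  Q = [1, 3, 6] / [2, 4] / [5] / [7]
Final shape: (3, 2, 1, 1).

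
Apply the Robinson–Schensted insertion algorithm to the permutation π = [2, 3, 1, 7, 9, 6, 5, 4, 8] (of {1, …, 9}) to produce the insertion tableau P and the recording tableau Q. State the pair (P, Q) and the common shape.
P = [1, 3, 4, 8] / [2, 5, 9] / [6] / [7];  Q = [1, 2, 4, 5] / [3, 6, 9] / [7] / [8];  common shape = (4, 3, 1, 1)

Row-insert the values π_1, π_2, … into P one at a time, bumping the leftmost entry strictly greater than the inserted value down to the next row. The recording tableau Q records, in position (i, j), the step at which that cell was added to P.
  Insert 2 (step 1): P = [2];  Q = [1]
  Insert 3 (step 2): P = [2, 3];  Q = [1, 2]
  Insert 1 (step 3): P = [1, 3] / [2];  Q = [1, 2] / [3]
  Insert 7 (step 4): P = [1, 3, 7] / [2];  Q = [1, 2, 4] / [3]
  Insert 9 (step 5): P = [1, 3, 7, 9] / [2];  Q = [1, 2, 4, 5] / [3]
  Insert 6 (step 6): P = [1, 3, 6, 9] / [2, 7];  Q = [1, 2, 4, 5] / [3, 6]
  Insert 5 (step 7): P = [1, 3, 5, 9] / [2, 6] / [7];  Q = [1, 2, 4, 5] / [3, 6] / [7]
  Insert 4 (step 8): P = [1, 3, 4, 9] / [2, 5] / [6] / [7];  Q = [1, 2, 4, 5] / [3, 6] / [7] / [8]
  Insert 8 (step 9): P = [1, 3, 4, 8] / [2, 5, 9] / [6] / [7];  Q = [1, 2, 4, 5] / [3, 6, 9] / [7] / [8]
Final shape: (4, 3, 1, 1).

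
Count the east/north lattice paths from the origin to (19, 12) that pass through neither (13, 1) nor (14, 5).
Number of paths = 131793325

Inclusion–exclusion. Total paths: C(31, 19) = 141120525. Through P₁: C(14, 13)·C(17, 6) = 173264. Through P₂: C(19, 14)·C(12, 5) = 9209376. Since P₁ is strictly southwest of P₂, a monotone path through both must visit P₁ then P₂; paths through both = C(14, 13)·C(5, 1)·C(12, 5) = 55440. Avoid both = 141120525 − 173264 − 9209376 + 55440 = 131793325.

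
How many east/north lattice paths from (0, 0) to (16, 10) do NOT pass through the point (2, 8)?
Number of paths = 5306335

Total paths from (0, 0) to (16, 10): C(26, 16) = 5311735. Paths through (2, 8): (paths (0, 0) → (2, 8)) × (paths (2, 8) → (16, 10)) = C(10, 2) · C(16, 14) = 45 · 120 = 5400. Avoidance count = 5311735 − 5400 = 5306335.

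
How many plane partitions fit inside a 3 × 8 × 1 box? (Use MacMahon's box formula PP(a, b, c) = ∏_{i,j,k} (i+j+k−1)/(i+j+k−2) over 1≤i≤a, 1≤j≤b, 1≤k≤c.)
PP(3, 8, 1) = 165

Evaluate the triple product over i = 1..3, j = 1..8, k = 1..1. The factors are (2/1) · (3/2) · (4/3) · (5/4) · (6/5) · (7/6) · (8/7) · (9/8) · … (24 factors total). The numerators and denominators telescope so the product is an integer; carrying out the multiplication exactly gives PP(3, 8, 1) = 165.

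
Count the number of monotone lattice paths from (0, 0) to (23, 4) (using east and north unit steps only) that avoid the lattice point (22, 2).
Number of paths = 16722

Total paths from (0, 0) to (23, 4): C(27, 23) = 17550. Paths through (22, 2): (paths (0, 0) → (22, 2)) × (paths (22, 2) → (23, 4)) = C(24, 22) · C(3, 1) = 276 · 3 = 828. Avoidance count = 17550 − 828 = 16722.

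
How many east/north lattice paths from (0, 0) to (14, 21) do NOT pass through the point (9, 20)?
Number of paths = 2259869370

Total paths from (0, 0) to (14, 21): C(35, 14) = 2319959400. Paths through (9, 20): (paths (0, 0) → (9, 20)) × (paths (9, 20) → (14, 21)) = C(29, 9) · C(6, 5) = 10015005 · 6 = 60090030. Avoidance count = 2319959400 − 60090030 = 2259869370.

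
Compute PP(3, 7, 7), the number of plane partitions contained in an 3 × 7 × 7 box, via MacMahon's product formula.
PP(3, 7, 7) = 877262100

Evaluate the triple product over i = 1..3, j = 1..7, k = 1..7. The factors are (2/1) · (3/2) · (4/3) · (5/4) · (6/5) · (7/6) · (8/7) · (3/2) · … (147 factors total). The numerators and denominators telescope so the product is an integer; carrying out the multiplication exactly gives PP(3, 7, 7) = 877262100.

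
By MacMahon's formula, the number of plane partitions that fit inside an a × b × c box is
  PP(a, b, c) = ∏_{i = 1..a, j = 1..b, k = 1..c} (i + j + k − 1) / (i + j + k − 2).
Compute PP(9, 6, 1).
PP(9, 6, 1) = 5005

Evaluate the triple product over i = 1..9, j = 1..6, k = 1..1. The factors are (2/1) · (3/2) · (4/3) · (5/4) · (6/5) · (7/6) · (3/2) · (4/3) · … (54 factors total). The numerators and denominators telescope so the product is an integer; carrying out the multiplication exactly gives PP(9, 6, 1) = 5005.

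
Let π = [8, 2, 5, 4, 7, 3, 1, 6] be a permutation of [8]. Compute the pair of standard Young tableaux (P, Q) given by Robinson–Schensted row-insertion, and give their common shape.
P = [1, 3, 6] / [2, 7] / [4] / [5] / [8];  Q = [1, 3, 5] / [2, 8] / [4] / [6] / [7];  common shape = (3, 2, 1, 1, 1)

Row-insert the values π_1, π_2, … into P one at a time, bumping the leftmost entry strictly greater than the inserted value down to the next row. The recording tableau Q records, in position (i, j), the step at which that cell was added to P.
  Insert 8 (step 1): P = [8];  Q = [1]
  Insert 2 (step 2): P = [2] / [8];  Q = [1] / [2]
  Insert 5 (step 3): P = [2, 5] / [8];  Q = [1, 3] / [2]
  Insert 4 (step 4): P = [2, 4] / [5] / [8];  Q = [1, 3] / [2] / [4]
  Insert 7 (step 5): P = [2, 4, 7] / [5] / [8];  Q = [1, 3, 5] / [2] / [4]
  Insert 3 (step 6): P = [2, 3, 7] / [4] / [5] / [8];  Q = [1, 3, 5] / [2] / [4] / [6]
  Insert 1 (step 7): P = [1, 3, 7] / [2] / [4] / [5] / [8];  Q = [1, 3, 5] / [2] / [4] / [6] / [7]
  Insert 6 (step 8): P = [1, 3, 6] / [2, 7] / [4] / [5] / [8];  Q = [1, 3, 5] / [2, 8] / [4] / [6] / [7]
Final shape: (3, 2, 1, 1, 1).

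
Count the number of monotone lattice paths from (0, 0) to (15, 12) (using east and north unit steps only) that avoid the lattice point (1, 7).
Number of paths = 17290836

Total paths from (0, 0) to (15, 12): C(27, 15) = 17383860. Paths through (1, 7): (paths (0, 0) → (1, 7)) × (paths (1, 7) → (15, 12)) = C(8, 1) · C(19, 14) = 8 · 11628 = 93024. Avoidance count = 17383860 − 93024 = 17290836.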